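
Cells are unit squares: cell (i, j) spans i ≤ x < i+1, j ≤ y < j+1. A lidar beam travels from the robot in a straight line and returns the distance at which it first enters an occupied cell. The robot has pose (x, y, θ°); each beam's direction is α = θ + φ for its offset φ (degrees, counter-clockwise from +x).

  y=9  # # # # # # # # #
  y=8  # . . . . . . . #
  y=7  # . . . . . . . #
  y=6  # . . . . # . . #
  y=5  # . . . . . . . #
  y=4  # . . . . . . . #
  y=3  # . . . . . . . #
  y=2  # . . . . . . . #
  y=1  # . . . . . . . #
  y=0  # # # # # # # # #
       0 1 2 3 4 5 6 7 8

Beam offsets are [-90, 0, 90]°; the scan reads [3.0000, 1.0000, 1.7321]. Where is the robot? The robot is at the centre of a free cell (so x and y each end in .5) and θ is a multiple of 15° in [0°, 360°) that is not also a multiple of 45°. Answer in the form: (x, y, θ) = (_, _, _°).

Enumerate (i+0.5, j+0.5, θ) over the 55 free cells and 16 admissible headings. For each, cast all 3 beams and compare to the given ranges.
  (6.5, 4.5, 300°): beam 1 = 6.3509 ≠ 3.0000 ✗
  (4.5, 1.5, 300°): beam 1 = 1.0000 ≠ 3.0000 ✗
  (1.5, 2.5, 165°): beam 1 = 6.7293 ≠ 3.0000 ✗
  …
  (6.5, 7.5, 240°): r_1=3.0000, r_2=1.0000, r_3=1.7321 — all match ✓
No second candidate reproduces the full scan.

(x, y, θ) = (6.5, 7.5, 240°)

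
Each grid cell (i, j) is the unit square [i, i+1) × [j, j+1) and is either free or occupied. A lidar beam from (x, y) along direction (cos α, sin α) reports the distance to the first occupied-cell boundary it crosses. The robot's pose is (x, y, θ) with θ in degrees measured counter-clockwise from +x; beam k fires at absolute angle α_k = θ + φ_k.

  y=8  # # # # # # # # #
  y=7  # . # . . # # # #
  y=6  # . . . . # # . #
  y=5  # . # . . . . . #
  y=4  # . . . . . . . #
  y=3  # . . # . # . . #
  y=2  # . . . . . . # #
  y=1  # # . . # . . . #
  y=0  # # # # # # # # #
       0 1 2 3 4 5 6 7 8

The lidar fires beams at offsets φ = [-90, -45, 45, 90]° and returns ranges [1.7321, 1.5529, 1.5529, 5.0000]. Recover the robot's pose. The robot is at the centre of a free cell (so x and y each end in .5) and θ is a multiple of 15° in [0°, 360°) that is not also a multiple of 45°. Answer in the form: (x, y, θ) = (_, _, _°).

The pose lattice has 37·16 = 592 candidates. Test each by forward raycasting.
  (1.5, 2.5, 30°): beam 1 = 0.5774 ≠ 1.7321 ✗
  (4.5, 5.5, 345°): beam 1 = 1.9319 ≠ 1.7321 ✗
  (7.5, 5.5, 105°): beam 1 = 0.5176 ≠ 1.7321 ✗
  (2.5, 2.5, 150°): beam 1 = 1.0000 ≠ 1.7321 ✗
  (3.5, 6.5, 15°): beam 1 = 4.6587 ≠ 1.7321 ✗
  …
  (6.5, 4.5, 60°): r_1=1.7321, r_2=1.5529, r_3=1.5529, r_4=5.0000 — all match ✓
Only this pose fits every beam.

(x, y, θ) = (6.5, 4.5, 60°)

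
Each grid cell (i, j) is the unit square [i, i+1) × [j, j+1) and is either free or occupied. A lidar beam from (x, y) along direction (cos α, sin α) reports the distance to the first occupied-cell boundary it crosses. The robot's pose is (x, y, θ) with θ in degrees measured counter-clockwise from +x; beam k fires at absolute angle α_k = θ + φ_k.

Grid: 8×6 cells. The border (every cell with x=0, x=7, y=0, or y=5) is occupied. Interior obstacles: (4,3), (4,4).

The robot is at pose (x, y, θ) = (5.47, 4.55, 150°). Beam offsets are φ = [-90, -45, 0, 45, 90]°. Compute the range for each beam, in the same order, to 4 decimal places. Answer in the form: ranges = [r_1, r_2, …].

beam 1: φ=-90°, α=60°
  dir = (cos 60°, sin 60°) = (0.5000, 0.8660); from cell (5,4)
  next x-line at t=1.0600, next y-line at t=0.5196; Δt_x=2.0000, Δt_y=1.1547
    y: enter (5,5) at t=0.5196 ← occupied
  → r_1 = 0.5196
beam 2: φ=-45°, α=105°
  dir = (cos 105°, sin 105°) = (-0.2588, 0.9659); from cell (5,4)
  next x-line at t=1.8159, next y-line at t=0.4659; Δt_x=3.8637, Δt_y=1.0353
    y: enter (5,5) at t=0.4659 ← occupied
  → r_2 = 0.4659
beam 3: φ=0°, α=150°
  dir = (cos 150°, sin 150°) = (-0.8660, 0.5000); from cell (5,4)
  next x-line at t=0.5427, next y-line at t=0.9000; Δt_x=1.1547, Δt_y=2.0000
    x: enter (4,4) at t=0.5427 ← occupied
  → r_3 = 0.5427
beam 4: φ=45°, α=195°
  dir = (cos 195°, sin 195°) = (-0.9659, -0.2588); from cell (5,4)
  next x-line at t=0.4866, next y-line at t=2.1250; Δt_x=1.0353, Δt_y=3.8637
    x: enter (4,4) at t=0.4866 ← occupied
  → r_4 = 0.4866
beam 5: φ=90°, α=240°
  dir = (cos 240°, sin 240°) = (-0.5000, -0.8660); from cell (5,4)
  next x-line at t=0.9400, next y-line at t=0.6351; Δt_x=2.0000, Δt_y=1.1547
    y: enter (5,3) at t=0.6351
    x: enter (4,3) at t=0.9400 ← occupied
  → r_5 = 0.9400

ranges = [0.5196, 0.4659, 0.5427, 0.4866, 0.9400]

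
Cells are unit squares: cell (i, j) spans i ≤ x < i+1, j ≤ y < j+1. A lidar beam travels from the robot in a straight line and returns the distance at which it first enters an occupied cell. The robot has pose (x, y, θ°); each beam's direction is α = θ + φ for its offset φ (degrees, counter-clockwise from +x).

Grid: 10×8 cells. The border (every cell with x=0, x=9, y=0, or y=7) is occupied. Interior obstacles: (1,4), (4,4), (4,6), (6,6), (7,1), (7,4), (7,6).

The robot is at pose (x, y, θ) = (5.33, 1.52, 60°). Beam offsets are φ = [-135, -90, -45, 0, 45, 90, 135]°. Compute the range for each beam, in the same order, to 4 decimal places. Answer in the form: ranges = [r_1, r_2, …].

ranges = [0.5383, 1.0400, 1.7289, 3.3400, 2.5675, 4.9600, 2.0091]

beam 1: φ=-135°, α=285°
  direction (0.2588, -0.9659); cell (5,1); t to first gridline: x 2.5887, y 0.5383 (then +3.8637 / +1.0353)
    (5,0) via y @ 0.5383  # hit
  → r_1 = 0.5383
beam 2: φ=-90°, α=330°
  direction (0.8660, -0.5000); cell (5,1); t to first gridline: x 0.7736, y 1.0400 (then +1.1547 / +2.0000)
    (6,1) via x @ 0.7736
    (6,0) via y @ 1.0400  # hit
  → r_2 = 1.0400
beam 3: φ=-45°, α=15°
  direction (0.9659, 0.2588); cell (5,1); t to first gridline: x 0.6936, y 1.8546 (then +1.0353 / +3.8637)
    (6,1) via x @ 0.6936
    (7,1) via x @ 1.7289  # hit
  → r_3 = 1.7289
beam 4: φ=0°, α=60°
  direction (0.5000, 0.8660); cell (5,1); t to first gridline: x 1.3400, y 0.5543 (then +2.0000 / +1.1547)
    (5,2) via y @ 0.5543
    (6,2) via x @ 1.3400
    (6,3) via y @ 1.7090
    (6,4) via y @ 2.8637
    (7,4) via x @ 3.3400  # hit
  → r_4 = 3.3400
beam 5: φ=45°, α=105°
  direction (-0.2588, 0.9659); cell (5,1); t to first gridline: x 1.2750, y 0.4969 (then +3.8637 / +1.0353)
    (5,2) via y @ 0.4969
    (4,2) via x @ 1.2750
    (4,3) via y @ 1.5322
    (4,4) via y @ 2.5675  # hit
  → r_5 = 2.5675
beam 6: φ=90°, α=150°
  direction (-0.8660, 0.5000); cell (5,1); t to first gridline: x 0.3811, y 0.9600 (then +1.1547 / +2.0000)
    (4,1) via x @ 0.3811
    (4,2) via y @ 0.9600
    (3,2) via x @ 1.5358
    (2,2) via x @ 2.6905
    (2,3) via y @ 2.9600
    (1,3) via x @ 3.8452
    (1,4) via y @ 4.9600  # hit
  → r_6 = 4.9600
beam 7: φ=135°, α=195°
  direction (-0.9659, -0.2588); cell (5,1); t to first gridline: x 0.3416, y 2.0091 (then +1.0353 / +3.8637)
    (4,1) via x @ 0.3416
    (3,1) via x @ 1.3769
    (3,0) via y @ 2.0091  # hit
  → r_7 = 2.0091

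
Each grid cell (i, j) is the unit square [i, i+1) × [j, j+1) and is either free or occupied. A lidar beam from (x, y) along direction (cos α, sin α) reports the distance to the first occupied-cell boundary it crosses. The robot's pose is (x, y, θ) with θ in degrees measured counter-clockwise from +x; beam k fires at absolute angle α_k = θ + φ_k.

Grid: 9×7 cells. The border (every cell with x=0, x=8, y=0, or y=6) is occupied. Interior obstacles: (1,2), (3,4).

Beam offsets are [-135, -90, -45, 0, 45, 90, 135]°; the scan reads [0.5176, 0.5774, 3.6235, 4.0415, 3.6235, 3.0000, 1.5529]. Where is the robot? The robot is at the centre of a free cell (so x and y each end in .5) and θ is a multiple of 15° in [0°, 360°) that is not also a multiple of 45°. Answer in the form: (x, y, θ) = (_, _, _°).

Enumerate (i+0.5, j+0.5, θ) over the 33 free cells and 16 admissible headings. For each, cast all 7 beams and compare to the given ranges.
  (7.5, 3.5, 330°): beam 1 = 5.6940 ≠ 0.5176 ✗
  (4.5, 5.5, 60°): beam 1 = 4.6587 ≠ 0.5176 ✗
  (6.5, 4.5, 120°): beam 1 = 1.5529 ≠ 0.5176 ✗
  (2.5, 4.5, 75°): beam 1 = 4.0415 ≠ 0.5176 ✗
  (7.5, 3.5, 345°): beam 1 = 5.0000 ≠ 0.5176 ✗
  …
  (4.5, 4.5, 300°): r_1=0.5176, r_2=0.5774, r_3=3.6235, r_4=4.0415, r_5=3.6235, r_6=3.0000, r_7=1.5529 — all match ✓
Unique over the lattice → pose = (4.5, 4.5, 300°).

(x, y, θ) = (4.5, 4.5, 300°)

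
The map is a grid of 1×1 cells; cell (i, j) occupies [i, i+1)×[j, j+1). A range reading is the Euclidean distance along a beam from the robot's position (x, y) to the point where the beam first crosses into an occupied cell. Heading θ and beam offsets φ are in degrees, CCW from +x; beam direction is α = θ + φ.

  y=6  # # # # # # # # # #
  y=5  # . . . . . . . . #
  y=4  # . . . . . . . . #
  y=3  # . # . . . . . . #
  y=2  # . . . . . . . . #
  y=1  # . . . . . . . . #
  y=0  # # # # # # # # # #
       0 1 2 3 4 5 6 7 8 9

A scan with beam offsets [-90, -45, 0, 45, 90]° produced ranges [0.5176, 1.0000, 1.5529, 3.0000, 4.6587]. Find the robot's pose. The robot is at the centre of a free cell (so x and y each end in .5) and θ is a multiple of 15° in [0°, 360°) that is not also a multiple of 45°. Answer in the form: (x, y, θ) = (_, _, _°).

(x, y, θ) = (7.5, 1.5, 15°)

Candidates: 39 free-cell centres × 16 headings = 624 poses. Raycast each; keep the one whose scan matches to 4 dp.
  (8.5, 1.5, 60°): beam 1 = 0.5774 ≠ 0.5176 ✗
  (4.5, 3.5, 75°): beam 1 = 4.6587 ≠ 0.5176 ✗
  (7.5, 3.5, 285°): beam 1 = 6.7293 ≠ 0.5176 ✗
  …
  (7.5, 1.5, 15°): r_1=0.5176, r_2=1.0000, r_3=1.5529, r_4=3.0000, r_5=4.6587 — all match ✓
No second candidate reproduces the full scan.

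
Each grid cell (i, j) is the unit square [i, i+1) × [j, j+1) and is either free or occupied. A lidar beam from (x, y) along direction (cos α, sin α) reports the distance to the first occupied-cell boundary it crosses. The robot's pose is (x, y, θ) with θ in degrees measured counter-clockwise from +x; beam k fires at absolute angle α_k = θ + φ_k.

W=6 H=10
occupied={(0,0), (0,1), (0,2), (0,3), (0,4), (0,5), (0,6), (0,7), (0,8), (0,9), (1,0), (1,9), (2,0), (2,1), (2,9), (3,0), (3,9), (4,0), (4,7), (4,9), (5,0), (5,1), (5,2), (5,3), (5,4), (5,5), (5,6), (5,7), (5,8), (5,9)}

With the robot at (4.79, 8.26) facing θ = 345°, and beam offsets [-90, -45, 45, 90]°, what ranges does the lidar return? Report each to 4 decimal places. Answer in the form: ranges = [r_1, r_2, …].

beam 1: φ=-90°, α=255°
  dir = (cos 255°, sin 255°) = (-0.2588, -0.9659); from cell (4,8)
  next x-line at t=3.0523, next y-line at t=0.2692; Δt_x=3.8637, Δt_y=1.0353
    y: enter (4,7) at t=0.2692 ← occupied
  → r_1 = 0.2692
beam 2: φ=-45°, α=300°
  dir = (cos 300°, sin 300°) = (0.5000, -0.8660); from cell (4,8)
  next x-line at t=0.4200, next y-line at t=0.3002; Δt_x=2.0000, Δt_y=1.1547
    y: enter (4,7) at t=0.3002 ← occupied
  → r_2 = 0.3002
beam 3: φ=45°, α=30°
  dir = (cos 30°, sin 30°) = (0.8660, 0.5000); from cell (4,8)
  next x-line at t=0.2425, next y-line at t=1.4800; Δt_x=1.1547, Δt_y=2.0000
    x: enter (5,8) at t=0.2425 ← occupied
  → r_3 = 0.2425
beam 4: φ=90°, α=75°
  dir = (cos 75°, sin 75°) = (0.2588, 0.9659); from cell (4,8)
  next x-line at t=0.8114, next y-line at t=0.7661; Δt_x=3.8637, Δt_y=1.0353
    y: enter (4,9) at t=0.7661 ← occupied
  → r_4 = 0.7661

ranges = [0.2692, 0.3002, 0.2425, 0.7661]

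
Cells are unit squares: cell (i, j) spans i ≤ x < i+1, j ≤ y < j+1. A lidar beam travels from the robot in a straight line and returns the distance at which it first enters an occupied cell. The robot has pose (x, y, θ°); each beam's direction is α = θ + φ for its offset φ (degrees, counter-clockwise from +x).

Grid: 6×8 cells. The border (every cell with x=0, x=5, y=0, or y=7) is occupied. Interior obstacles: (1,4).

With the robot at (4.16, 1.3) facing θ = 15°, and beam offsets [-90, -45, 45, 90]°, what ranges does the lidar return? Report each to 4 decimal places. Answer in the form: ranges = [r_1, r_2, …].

beam 1: φ=-90°, α=285°
  dir = (cos 285°, sin 285°) = (0.2588, -0.9659); from cell (4,1)
  next x-line at t=3.2455, next y-line at t=0.3106; Δt_x=3.8637, Δt_y=1.0353
    y: enter (4,0) at t=0.3106 ← occupied
  → r_1 = 0.3106
beam 2: φ=-45°, α=330°
  dir = (cos 330°, sin 330°) = (0.8660, -0.5000); from cell (4,1)
  next x-line at t=0.9699, next y-line at t=0.6000; Δt_x=1.1547, Δt_y=2.0000
    y: enter (4,0) at t=0.6000 ← occupied
  → r_2 = 0.6000
beam 3: φ=45°, α=60°
  dir = (cos 60°, sin 60°) = (0.5000, 0.8660); from cell (4,1)
  next x-line at t=1.6800, next y-line at t=0.8083; Δt_x=2.0000, Δt_y=1.1547
    y: enter (4,2) at t=0.8083
    x: enter (5,2) at t=1.6800 ← occupied
  → r_3 = 1.6800
beam 4: φ=90°, α=105°
  dir = (cos 105°, sin 105°) = (-0.2588, 0.9659); from cell (4,1)
  next x-line at t=0.6182, next y-line at t=0.7247; Δt_x=3.8637, Δt_y=1.0353
    x: enter (3,1) at t=0.6182
    y: enter (3,2) at t=0.7247
    y: enter (3,3) at t=1.7600
    y: enter (3,4) at t=2.7952
    y: enter (3,5) at t=3.8305
    x: enter (2,5) at t=4.4819
    y: enter (2,6) at t=4.8658
    y: enter (2,7) at t=5.9011 ← occupied
  → r_4 = 5.9011

ranges = [0.3106, 0.6000, 1.6800, 5.9011]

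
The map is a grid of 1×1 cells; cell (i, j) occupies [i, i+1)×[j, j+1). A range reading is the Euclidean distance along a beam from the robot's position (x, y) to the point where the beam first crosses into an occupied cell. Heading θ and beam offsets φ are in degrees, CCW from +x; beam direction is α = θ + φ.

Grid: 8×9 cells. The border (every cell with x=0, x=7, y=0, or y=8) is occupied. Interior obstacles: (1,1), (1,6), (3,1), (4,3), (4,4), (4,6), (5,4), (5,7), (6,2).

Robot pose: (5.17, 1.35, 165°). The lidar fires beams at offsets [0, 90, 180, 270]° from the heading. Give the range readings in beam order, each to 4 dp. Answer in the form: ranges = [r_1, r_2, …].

ranges = [1.2113, 0.3623, 1.3523, 2.7435]

beam 1: φ=0°, α=165°
  direction (-0.9659, 0.2588); cell (5,1); t to first gridline: x 0.1760, y 2.5114 (then +1.0353 / +3.8637)
    (4,1) via x @ 0.1760
    (3,1) via x @ 1.2113  # hit
  → r_1 = 1.2113
beam 2: φ=90°, α=255°
  direction (-0.2588, -0.9659); cell (5,1); t to first gridline: x 0.6568, y 0.3623 (then +3.8637 / +1.0353)
    (5,0) via y @ 0.3623  # hit
  → r_2 = 0.3623
beam 3: φ=180°, α=345°
  direction (0.9659, -0.2588); cell (5,1); t to first gridline: x 0.8593, y 1.3523 (then +1.0353 / +3.8637)
    (6,1) via x @ 0.8593
    (6,0) via y @ 1.3523  # hit
  → r_3 = 1.3523
beam 4: φ=270°, α=75°
  direction (0.2588, 0.9659); cell (5,1); t to first gridline: x 3.2069, y 0.6729 (then +3.8637 / +1.0353)
    (5,2) via y @ 0.6729
    (5,3) via y @ 1.7082
    (5,4) via y @ 2.7435  # hit
  → r_4 = 2.7435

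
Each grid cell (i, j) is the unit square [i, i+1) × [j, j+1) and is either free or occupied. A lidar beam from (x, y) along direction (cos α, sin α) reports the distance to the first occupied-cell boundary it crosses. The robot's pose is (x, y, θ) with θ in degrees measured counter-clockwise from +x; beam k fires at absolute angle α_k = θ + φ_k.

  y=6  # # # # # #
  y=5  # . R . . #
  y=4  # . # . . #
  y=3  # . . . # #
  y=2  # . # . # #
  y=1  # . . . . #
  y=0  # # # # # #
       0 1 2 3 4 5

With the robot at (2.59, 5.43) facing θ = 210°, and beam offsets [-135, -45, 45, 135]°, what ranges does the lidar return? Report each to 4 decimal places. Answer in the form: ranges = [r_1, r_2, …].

beam 1: φ=-135°, α=75°
  direction (0.2588, 0.9659); cell (2,5); t to first gridline: x 1.5841, y 0.5901 (then +3.8637 / +1.0353)
    (2,6) via y @ 0.5901  # hit
  → r_1 = 0.5901
beam 2: φ=-45°, α=165°
  direction (-0.9659, 0.2588); cell (2,5); t to first gridline: x 0.6108, y 2.2023 (then +1.0353 / +3.8637)
    (1,5) via x @ 0.6108
    (0,5) via x @ 1.6461  # hit
  → r_2 = 1.6461
beam 3: φ=45°, α=255°
  direction (-0.2588, -0.9659); cell (2,5); t to first gridline: x 2.2796, y 0.4452 (then +3.8637 / +1.0353)
    (2,4) via y @ 0.4452  # hit
  → r_3 = 0.4452
beam 4: φ=135°, α=345°
  direction (0.9659, -0.2588); cell (2,5); t to first gridline: x 0.4245, y 1.6614 (then +1.0353 / +3.8637)
    (3,5) via x @ 0.4245
    (4,5) via x @ 1.4597
    (4,4) via y @ 1.6614
    (5,4) via x @ 2.4950  # hit
  → r_4 = 2.4950

ranges = [0.5901, 1.6461, 0.4452, 2.4950]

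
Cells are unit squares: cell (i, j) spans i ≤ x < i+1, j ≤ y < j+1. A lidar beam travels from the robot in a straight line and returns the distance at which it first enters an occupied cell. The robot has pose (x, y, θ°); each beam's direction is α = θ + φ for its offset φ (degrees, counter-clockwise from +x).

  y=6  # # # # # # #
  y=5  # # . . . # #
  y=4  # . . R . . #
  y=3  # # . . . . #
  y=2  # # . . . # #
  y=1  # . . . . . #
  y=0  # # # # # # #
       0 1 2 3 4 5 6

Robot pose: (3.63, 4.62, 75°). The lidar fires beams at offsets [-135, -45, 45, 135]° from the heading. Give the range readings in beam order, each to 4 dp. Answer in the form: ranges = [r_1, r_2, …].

ranges = [2.7400, 1.5819, 1.5935, 1.8822]

beam 1: φ=-135°, α=300°
  cosα=0.5000 sinα=-0.8660 | (3,4) | tMaxX 0.7400 tMaxY 0.7159 | tΔX 2.0000 tΔY 1.1547
    t=0.7159 [y] (3,3)
    t=0.7400 [x] (4,3)
    t=1.8706 [y] (4,2)
    t=2.7400 [x] (5,2) — stop
  → r_1 = 2.7400
beam 2: φ=-45°, α=30°
  cosα=0.8660 sinα=0.5000 | (3,4) | tMaxX 0.4272 tMaxY 0.7600 | tΔX 1.1547 tΔY 2.0000
    t=0.4272 [x] (4,4)
    t=0.7600 [y] (4,5)
    t=1.5819 [x] (5,5) — stop
  → r_2 = 1.5819
beam 3: φ=45°, α=120°
  cosα=-0.5000 sinα=0.8660 | (3,4) | tMaxX 1.2600 tMaxY 0.4388 | tΔX 2.0000 tΔY 1.1547
    t=0.4388 [y] (3,5)
    t=1.2600 [x] (2,5)
    t=1.5935 [y] (2,6) — stop
  → r_3 = 1.5935
beam 4: φ=135°, α=210°
  cosα=-0.8660 sinα=-0.5000 | (3,4) | tMaxX 0.7275 tMaxY 1.2400 | tΔX 1.1547 tΔY 2.0000
    t=0.7275 [x] (2,4)
    t=1.2400 [y] (2,3)
    t=1.8822 [x] (1,3) — stop
  → r_4 = 1.8822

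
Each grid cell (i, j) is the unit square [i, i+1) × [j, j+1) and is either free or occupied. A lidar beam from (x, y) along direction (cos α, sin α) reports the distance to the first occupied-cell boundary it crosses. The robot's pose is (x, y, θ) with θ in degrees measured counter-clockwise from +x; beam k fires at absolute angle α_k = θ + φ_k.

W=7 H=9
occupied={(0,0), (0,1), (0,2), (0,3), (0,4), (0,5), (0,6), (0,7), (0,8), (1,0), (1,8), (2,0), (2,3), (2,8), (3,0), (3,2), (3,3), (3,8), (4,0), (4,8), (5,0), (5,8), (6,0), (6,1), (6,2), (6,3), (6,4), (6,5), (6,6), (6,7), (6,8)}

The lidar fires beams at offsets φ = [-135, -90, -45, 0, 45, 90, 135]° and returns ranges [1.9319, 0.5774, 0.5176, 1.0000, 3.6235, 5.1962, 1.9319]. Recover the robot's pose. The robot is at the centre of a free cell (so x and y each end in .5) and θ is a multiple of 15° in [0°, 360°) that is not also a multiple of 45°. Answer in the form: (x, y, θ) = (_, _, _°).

(x, y, θ) = (5.5, 4.5, 60°)

The pose lattice has 32·16 = 512 candidates. Test each by forward raycasting.
  (4.5, 5.5, 285°): beam 1 = 4.0415 ≠ 1.9319 ✗
  (3.5, 1.5, 30°): beam 1 = 0.5176 ≠ 1.9319 ✗
  (5.5, 4.5, 345°): beam 1 = 1.7321 ≠ 1.9319 ✗
  (2.5, 5.5, 165°): beam 1 = 4.0415 ≠ 1.9319 ✗
  (4.5, 2.5, 15°): beam 1 = 1.7321 ≠ 1.9319 ✗
  …
  (5.5, 4.5, 60°): r_1=1.9319, r_2=0.5774, r_3=0.5176, r_4=1.0000, r_5=3.6235, r_6=5.1962, r_7=1.9319 — all match ✓
No second candidate reproduces the full scan.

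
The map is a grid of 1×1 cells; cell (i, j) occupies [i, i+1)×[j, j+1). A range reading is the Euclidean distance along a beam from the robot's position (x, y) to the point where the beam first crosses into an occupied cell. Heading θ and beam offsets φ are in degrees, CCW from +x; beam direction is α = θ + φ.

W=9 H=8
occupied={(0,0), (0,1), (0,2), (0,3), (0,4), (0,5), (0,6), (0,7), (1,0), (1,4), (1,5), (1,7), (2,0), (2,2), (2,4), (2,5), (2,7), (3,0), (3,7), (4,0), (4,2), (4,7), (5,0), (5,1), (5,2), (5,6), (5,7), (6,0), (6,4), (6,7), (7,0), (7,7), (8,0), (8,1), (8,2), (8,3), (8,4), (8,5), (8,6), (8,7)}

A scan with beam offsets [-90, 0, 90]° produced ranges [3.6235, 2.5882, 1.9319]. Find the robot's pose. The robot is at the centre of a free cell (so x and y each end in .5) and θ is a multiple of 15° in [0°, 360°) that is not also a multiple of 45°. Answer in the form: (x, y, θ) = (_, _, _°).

(x, y, θ) = (4.5, 3.5, 75°)

Candidates: 32 free-cell centres × 16 headings = 512 poses. Raycast each; keep the one whose scan matches to 4 dp.
  (2.5, 1.5, 210°): beam 1 = 0.5774 ≠ 3.6235 ✗
  (3.5, 6.5, 195°): beam 1 = 0.5176 ≠ 3.6235 ✗
  (3.5, 5.5, 30°): beam 1 = 2.8868 ≠ 3.6235 ✗
  …
  (4.5, 3.5, 75°): r_1=3.6235, r_2=2.5882, r_3=1.9319 — all match ✓
No second candidate reproduces the full scan.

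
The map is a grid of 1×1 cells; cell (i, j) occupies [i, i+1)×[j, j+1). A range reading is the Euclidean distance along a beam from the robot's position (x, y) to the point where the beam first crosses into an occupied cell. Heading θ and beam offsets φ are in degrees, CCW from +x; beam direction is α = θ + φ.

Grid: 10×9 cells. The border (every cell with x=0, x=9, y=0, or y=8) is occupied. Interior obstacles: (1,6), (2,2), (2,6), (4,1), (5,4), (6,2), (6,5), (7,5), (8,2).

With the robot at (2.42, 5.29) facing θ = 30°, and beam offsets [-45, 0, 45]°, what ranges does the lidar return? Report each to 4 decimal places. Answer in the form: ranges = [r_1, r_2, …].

beam 1: φ=-45°, α=345°
  dir = (cos 345°, sin 345°) = (0.9659, -0.2588); from cell (2,5)
  next x-line at t=0.6005, next y-line at t=1.1205; Δt_x=1.0353, Δt_y=3.8637
    x: enter (3,5) at t=0.6005
    y: enter (3,4) at t=1.1205
    x: enter (4,4) at t=1.6357
    x: enter (5,4) at t=2.6710 ← occupied
  → r_1 = 2.6710
beam 2: φ=0°, α=30°
  dir = (cos 30°, sin 30°) = (0.8660, 0.5000); from cell (2,5)
  next x-line at t=0.6697, next y-line at t=1.4200; Δt_x=1.1547, Δt_y=2.0000
    x: enter (3,5) at t=0.6697
    y: enter (3,6) at t=1.4200
    x: enter (4,6) at t=1.8244
    x: enter (5,6) at t=2.9791
    y: enter (5,7) at t=3.4200
    x: enter (6,7) at t=4.1338
    x: enter (7,7) at t=5.2885
    y: enter (7,8) at t=5.4200 ← occupied
  → r_2 = 5.4200
beam 3: φ=45°, α=75°
  dir = (cos 75°, sin 75°) = (0.2588, 0.9659); from cell (2,5)
  next x-line at t=2.2409, next y-line at t=0.7350; Δt_x=3.8637, Δt_y=1.0353
    y: enter (2,6) at t=0.7350 ← occupied
  → r_3 = 0.7350

ranges = [2.6710, 5.4200, 0.7350]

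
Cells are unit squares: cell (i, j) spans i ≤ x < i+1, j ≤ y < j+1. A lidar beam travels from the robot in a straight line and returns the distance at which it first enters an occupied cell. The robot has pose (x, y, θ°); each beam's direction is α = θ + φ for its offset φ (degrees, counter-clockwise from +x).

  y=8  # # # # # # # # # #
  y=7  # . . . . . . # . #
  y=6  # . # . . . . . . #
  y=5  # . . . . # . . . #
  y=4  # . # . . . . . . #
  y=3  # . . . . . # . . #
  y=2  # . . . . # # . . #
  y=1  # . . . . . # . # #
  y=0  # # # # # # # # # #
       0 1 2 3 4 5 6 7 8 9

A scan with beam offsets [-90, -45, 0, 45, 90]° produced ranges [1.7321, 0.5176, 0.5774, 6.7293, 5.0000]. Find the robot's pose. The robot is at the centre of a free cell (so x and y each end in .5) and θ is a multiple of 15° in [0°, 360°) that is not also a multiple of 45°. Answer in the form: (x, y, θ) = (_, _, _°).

(x, y, θ) = (2.5, 5.5, 300°)

Candidates: 47 free-cell centres × 16 headings = 752 poses. Raycast each; keep the one whose scan matches to 4 dp.
  (4.5, 4.5, 195°): beam 1 = 3.6235 ≠ 1.7321 ✗
  (7.5, 3.5, 60°): beam 2 = 1.5529 ≠ 0.5176 ✗
  (5.5, 6.5, 345°): beam 1 = 0.5176 ≠ 1.7321 ✗
  (8.5, 7.5, 195°): beam 1 = 0.5176 ≠ 1.7321 ✗
  …
  (2.5, 5.5, 300°): r_1=1.7321, r_2=0.5176, r_3=0.5774, r_4=6.7293, r_5=5.0000 — all match ✓
Unique over the lattice → pose = (2.5, 5.5, 300°).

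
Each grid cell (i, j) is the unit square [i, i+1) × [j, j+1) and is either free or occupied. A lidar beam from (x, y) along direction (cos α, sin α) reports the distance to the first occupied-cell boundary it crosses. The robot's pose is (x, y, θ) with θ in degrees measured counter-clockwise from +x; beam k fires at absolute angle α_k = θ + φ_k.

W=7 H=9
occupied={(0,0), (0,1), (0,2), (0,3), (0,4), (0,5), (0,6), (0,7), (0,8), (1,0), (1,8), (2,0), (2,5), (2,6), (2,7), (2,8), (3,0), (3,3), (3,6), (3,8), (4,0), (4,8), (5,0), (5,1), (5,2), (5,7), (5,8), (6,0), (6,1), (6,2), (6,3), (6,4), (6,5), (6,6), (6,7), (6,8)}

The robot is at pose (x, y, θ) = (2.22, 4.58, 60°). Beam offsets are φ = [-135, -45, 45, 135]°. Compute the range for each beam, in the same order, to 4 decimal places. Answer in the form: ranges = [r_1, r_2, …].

beam 1: φ=-135°, α=285°
  cosα=0.2588 sinα=-0.9659 | (2,4) | tMaxX 3.0137 tMaxY 0.6005 | tΔX 3.8637 tΔY 1.0353
    t=0.6005 [y] (2,3)
    t=1.6357 [y] (2,2)
    t=2.6710 [y] (2,1)
    t=3.0137 [x] (3,1)
    t=3.7063 [y] (3,0) — stop
  → r_1 = 3.7063
beam 2: φ=-45°, α=15°
  cosα=0.9659 sinα=0.2588 | (2,4) | tMaxX 0.8075 tMaxY 1.6228 | tΔX 1.0353 tΔY 3.8637
    t=0.8075 [x] (3,4)
    t=1.6228 [y] (3,5)
    t=1.8428 [x] (4,5)
    t=2.8781 [x] (5,5)
    t=3.9133 [x] (6,5) — stop
  → r_2 = 3.9133
beam 3: φ=45°, α=105°
  cosα=-0.2588 sinα=0.9659 | (2,4) | tMaxX 0.8500 tMaxY 0.4348 | tΔX 3.8637 tΔY 1.0353
    t=0.4348 [y] (2,5) — stop
  → r_3 = 0.4348
beam 4: φ=135°, α=195°
  cosα=-0.9659 sinα=-0.2588 | (2,4) | tMaxX 0.2278 tMaxY 2.2409 | tΔX 1.0353 tΔY 3.8637
    t=0.2278 [x] (1,4)
    t=1.2630 [x] (0,4) — stop
  → r_4 = 1.2630

ranges = [3.7063, 3.9133, 0.4348, 1.2630]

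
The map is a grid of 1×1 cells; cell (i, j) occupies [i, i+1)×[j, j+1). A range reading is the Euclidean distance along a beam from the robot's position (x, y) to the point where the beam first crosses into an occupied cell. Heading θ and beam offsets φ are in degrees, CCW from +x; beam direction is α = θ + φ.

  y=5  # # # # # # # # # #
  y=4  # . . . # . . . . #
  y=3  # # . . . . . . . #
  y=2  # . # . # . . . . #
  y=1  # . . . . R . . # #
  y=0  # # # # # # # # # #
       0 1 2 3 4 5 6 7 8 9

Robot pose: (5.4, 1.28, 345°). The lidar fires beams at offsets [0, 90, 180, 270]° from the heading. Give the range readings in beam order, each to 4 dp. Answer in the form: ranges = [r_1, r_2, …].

ranges = [1.0818, 3.8512, 2.7819, 0.2899]

beam 1: φ=0°, α=345°
  direction (0.9659, -0.2588); cell (5,1); t to first gridline: x 0.6212, y 1.0818 (then +1.0353 / +3.8637)
    (6,1) via x @ 0.6212
    (6,0) via y @ 1.0818  # hit
  → r_1 = 1.0818
beam 2: φ=90°, α=75°
  direction (0.2588, 0.9659); cell (5,1); t to first gridline: x 2.3182, y 0.7454 (then +3.8637 / +1.0353)
    (5,2) via y @ 0.7454
    (5,3) via y @ 1.7807
    (6,3) via x @ 2.3182
    (6,4) via y @ 2.8160
    (6,5) via y @ 3.8512  # hit
  → r_2 = 3.8512
beam 3: φ=180°, α=165°
  direction (-0.9659, 0.2588); cell (5,1); t to first gridline: x 0.4141, y 2.7819 (then +1.0353 / +3.8637)
    (4,1) via x @ 0.4141
    (3,1) via x @ 1.4494
    (2,1) via x @ 2.4847
    (2,2) via y @ 2.7819  # hit
  → r_3 = 2.7819
beam 4: φ=270°, α=255°
  direction (-0.2588, -0.9659); cell (5,1); t to first gridline: x 1.5455, y 0.2899 (then +3.8637 / +1.0353)
    (5,0) via y @ 0.2899  # hit
  → r_4 = 0.2899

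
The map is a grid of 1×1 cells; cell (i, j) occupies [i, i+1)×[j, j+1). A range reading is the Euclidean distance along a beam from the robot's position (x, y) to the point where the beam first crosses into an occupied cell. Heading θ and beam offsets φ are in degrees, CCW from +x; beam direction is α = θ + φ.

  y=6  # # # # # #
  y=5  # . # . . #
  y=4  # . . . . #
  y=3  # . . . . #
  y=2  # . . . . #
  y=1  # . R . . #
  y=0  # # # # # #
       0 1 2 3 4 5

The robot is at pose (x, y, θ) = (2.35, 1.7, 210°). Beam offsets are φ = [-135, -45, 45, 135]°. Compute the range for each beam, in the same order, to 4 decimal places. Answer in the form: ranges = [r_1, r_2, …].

beam 1: φ=-135°, α=75°
  direction (0.2588, 0.9659); cell (2,1); t to first gridline: x 2.5114, y 0.3106 (then +3.8637 / +1.0353)
    (2,2) via y @ 0.3106
    (2,3) via y @ 1.3459
    (2,4) via y @ 2.3811
    (3,4) via x @ 2.5114
    (3,5) via y @ 3.4164
    (3,6) via y @ 4.4517  # hit
  → r_1 = 4.4517
beam 2: φ=-45°, α=165°
  direction (-0.9659, 0.2588); cell (2,1); t to first gridline: x 0.3623, y 1.1591 (then +1.0353 / +3.8637)
    (1,1) via x @ 0.3623
    (1,2) via y @ 1.1591
    (0,2) via x @ 1.3976  # hit
  → r_2 = 1.3976
beam 3: φ=45°, α=255°
  direction (-0.2588, -0.9659); cell (2,1); t to first gridline: x 1.3523, y 0.7247 (then +3.8637 / +1.0353)
    (2,0) via y @ 0.7247  # hit
  → r_3 = 0.7247
beam 4: φ=135°, α=345°
  direction (0.9659, -0.2588); cell (2,1); t to first gridline: x 0.6729, y 2.7046 (then +1.0353 / +3.8637)
    (3,1) via x @ 0.6729
    (4,1) via x @ 1.7082
    (4,0) via y @ 2.7046  # hit
  → r_4 = 2.7046

ranges = [4.4517, 1.3976, 0.7247, 2.7046]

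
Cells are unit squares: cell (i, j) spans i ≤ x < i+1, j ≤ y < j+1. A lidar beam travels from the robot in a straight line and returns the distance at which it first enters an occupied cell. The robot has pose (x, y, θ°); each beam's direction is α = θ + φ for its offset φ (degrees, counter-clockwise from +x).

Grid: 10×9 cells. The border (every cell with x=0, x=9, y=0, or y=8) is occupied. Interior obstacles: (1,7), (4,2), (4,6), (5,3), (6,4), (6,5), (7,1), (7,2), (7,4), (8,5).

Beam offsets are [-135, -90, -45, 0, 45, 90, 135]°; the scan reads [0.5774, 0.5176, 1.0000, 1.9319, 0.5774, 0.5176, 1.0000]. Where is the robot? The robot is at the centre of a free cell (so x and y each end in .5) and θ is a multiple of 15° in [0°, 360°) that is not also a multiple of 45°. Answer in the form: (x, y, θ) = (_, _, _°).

(x, y, θ) = (8.5, 2.5, 105°)

Candidates: 46 free-cell centres × 16 headings = 736 poses. Raycast each; keep the one whose scan matches to 4 dp.
  (2.5, 5.5, 240°): beam 1 = 1.9319 ≠ 0.5774 ✗
  (2.5, 4.5, 120°): beam 1 = 2.5882 ≠ 0.5774 ✗
  (3.5, 1.5, 165°): beam 1 = 1.0000 ≠ 0.5774 ✗
  …
  (8.5, 2.5, 105°): r_1=0.5774, r_2=0.5176, r_3=1.0000, r_4=1.9319, r_5=0.5774, r_6=0.5176, r_7=1.0000 — all match ✓
Only this pose fits every beam.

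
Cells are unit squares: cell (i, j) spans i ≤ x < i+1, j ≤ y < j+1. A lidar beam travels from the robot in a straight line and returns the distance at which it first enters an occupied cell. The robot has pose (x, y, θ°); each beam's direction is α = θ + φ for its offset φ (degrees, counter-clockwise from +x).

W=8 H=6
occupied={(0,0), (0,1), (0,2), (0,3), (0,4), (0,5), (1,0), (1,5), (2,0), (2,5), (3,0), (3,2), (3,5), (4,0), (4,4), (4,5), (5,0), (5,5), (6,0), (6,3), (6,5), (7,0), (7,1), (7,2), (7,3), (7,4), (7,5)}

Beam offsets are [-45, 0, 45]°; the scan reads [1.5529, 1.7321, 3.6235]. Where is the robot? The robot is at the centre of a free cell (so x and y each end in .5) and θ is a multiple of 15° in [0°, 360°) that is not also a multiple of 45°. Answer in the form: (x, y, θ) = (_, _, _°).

The pose lattice has 21·16 = 336 candidates. Test each by forward raycasting.
  (1.5, 1.5, 345°): beam 1 = 0.5774 ≠ 1.5529 ✗
  (4.5, 2.5, 210°): beam 1 = 0.5176 ≠ 1.5529 ✗
  (6.5, 2.5, 285°): beam 1 = 1.7321 ≠ 1.5529 ✗
  (6.5, 2.5, 15°): beam 1 = 0.5774 ≠ 1.5529 ✗
  …
  (2.5, 4.5, 210°): r_1=1.5529, r_2=1.7321, r_3=3.6235 — all match ✓
Only this pose fits every beam.

(x, y, θ) = (2.5, 4.5, 210°)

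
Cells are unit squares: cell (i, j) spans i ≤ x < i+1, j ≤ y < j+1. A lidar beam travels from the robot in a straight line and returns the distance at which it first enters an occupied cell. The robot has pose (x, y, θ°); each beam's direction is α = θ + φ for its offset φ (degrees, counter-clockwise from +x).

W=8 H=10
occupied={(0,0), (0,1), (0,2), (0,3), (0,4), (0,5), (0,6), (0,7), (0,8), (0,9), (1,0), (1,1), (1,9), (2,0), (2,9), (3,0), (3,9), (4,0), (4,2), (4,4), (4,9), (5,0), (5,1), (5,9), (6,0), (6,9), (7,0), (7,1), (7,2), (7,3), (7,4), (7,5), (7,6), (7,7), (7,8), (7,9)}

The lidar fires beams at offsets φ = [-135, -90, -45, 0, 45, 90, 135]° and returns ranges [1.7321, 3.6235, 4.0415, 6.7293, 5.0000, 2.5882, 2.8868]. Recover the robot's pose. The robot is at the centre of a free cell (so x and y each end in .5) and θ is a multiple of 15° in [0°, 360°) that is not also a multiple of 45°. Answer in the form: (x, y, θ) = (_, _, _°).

The pose lattice has 44·16 = 704 candidates. Test each by forward raycasting.
  (5.5, 6.5, 285°): beam 1 = 5.0000 ≠ 1.7321 ✗
  (6.5, 4.5, 285°): beam 1 = 6.3509 ≠ 1.7321 ✗
  (2.5, 6.5, 165°): beam 1 = 5.0000 ≠ 1.7321 ✗
  (3.5, 8.5, 345°): beam 1 = 2.8868 ≠ 1.7321 ✗
  (2.5, 8.5, 30°): beam 1 = 5.7956 ≠ 1.7321 ✗
  …
  (4.5, 7.5, 255°): r_1=1.7321, r_2=3.6235, r_3=4.0415, r_4=6.7293, r_5=5.0000, r_6=2.5882, r_7=2.8868 — all match ✓
No second candidate reproduces the full scan.

(x, y, θ) = (4.5, 7.5, 255°)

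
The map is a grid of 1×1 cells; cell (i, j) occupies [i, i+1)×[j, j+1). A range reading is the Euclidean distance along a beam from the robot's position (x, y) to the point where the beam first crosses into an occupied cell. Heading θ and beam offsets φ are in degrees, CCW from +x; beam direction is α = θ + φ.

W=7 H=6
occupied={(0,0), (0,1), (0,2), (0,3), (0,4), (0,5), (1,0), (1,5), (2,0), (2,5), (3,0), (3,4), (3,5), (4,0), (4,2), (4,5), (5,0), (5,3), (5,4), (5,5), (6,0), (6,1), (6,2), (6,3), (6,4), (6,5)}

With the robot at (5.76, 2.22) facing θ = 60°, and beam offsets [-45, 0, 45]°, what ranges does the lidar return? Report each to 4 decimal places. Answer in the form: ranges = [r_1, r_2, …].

beam 1: φ=-45°, α=15°
  cosα=0.9659 sinα=0.2588 | (5,2) | tMaxX 0.2485 tMaxY 3.0137 | tΔX 1.0353 tΔY 3.8637
    t=0.2485 [x] (6,2) — stop
  → r_1 = 0.2485
beam 2: φ=0°, α=60°
  cosα=0.5000 sinα=0.8660 | (5,2) | tMaxX 0.4800 tMaxY 0.9007 | tΔX 2.0000 tΔY 1.1547
    t=0.4800 [x] (6,2) — stop
  → r_2 = 0.4800
beam 3: φ=45°, α=105°
  cosα=-0.2588 sinα=0.9659 | (5,2) | tMaxX 2.9364 tMaxY 0.8075 | tΔX 3.8637 tΔY 1.0353
    t=0.8075 [y] (5,3) — stop
  → r_3 = 0.8075

ranges = [0.2485, 0.4800, 0.8075]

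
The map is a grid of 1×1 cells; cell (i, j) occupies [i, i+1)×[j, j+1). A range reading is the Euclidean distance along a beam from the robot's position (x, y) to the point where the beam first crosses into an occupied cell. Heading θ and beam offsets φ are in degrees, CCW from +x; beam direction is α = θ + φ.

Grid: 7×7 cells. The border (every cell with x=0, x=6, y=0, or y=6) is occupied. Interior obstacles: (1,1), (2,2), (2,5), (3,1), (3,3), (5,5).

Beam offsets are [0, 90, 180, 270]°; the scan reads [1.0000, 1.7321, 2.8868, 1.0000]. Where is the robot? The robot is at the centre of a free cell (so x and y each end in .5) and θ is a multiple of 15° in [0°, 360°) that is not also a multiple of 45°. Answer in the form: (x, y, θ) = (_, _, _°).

(x, y, θ) = (4.5, 2.5, 240°)

The pose lattice has 19·16 = 304 candidates. Test each by forward raycasting.
  (5.5, 4.5, 195°): beam 1 = 1.9319 ≠ 1.0000 ✗
  (3.5, 4.5, 210°): beam 1 = 2.8868 ≠ 1.0000 ✗
  (3.5, 2.5, 15°): beam 1 = 2.5882 ≠ 1.0000 ✗
  (2.5, 3.5, 255°): beam 1 = 0.5176 ≠ 1.0000 ✗
  …
  (4.5, 2.5, 240°): r_1=1.0000, r_2=1.7321, r_3=2.8868, r_4=1.0000 — all match ✓
Unique over the lattice → pose = (4.5, 2.5, 240°).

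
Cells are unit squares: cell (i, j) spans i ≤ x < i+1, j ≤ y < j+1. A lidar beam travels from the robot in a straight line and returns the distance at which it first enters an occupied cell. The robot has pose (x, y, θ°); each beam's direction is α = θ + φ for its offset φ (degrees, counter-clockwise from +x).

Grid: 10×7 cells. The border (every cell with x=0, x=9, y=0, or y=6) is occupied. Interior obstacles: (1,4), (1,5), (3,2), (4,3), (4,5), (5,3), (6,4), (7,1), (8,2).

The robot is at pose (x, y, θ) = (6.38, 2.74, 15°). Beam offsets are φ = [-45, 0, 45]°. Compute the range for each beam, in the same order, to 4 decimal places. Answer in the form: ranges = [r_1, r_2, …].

ranges = [1.4800, 2.7124, 3.7643]

beam 1: φ=-45°, α=330°
  direction (0.8660, -0.5000); cell (6,2); t to first gridline: x 0.7159, y 1.4800 (then +1.1547 / +2.0000)
    (7,2) via x @ 0.7159
    (7,1) via y @ 1.4800  # hit
  → r_1 = 1.4800
beam 2: φ=0°, α=15°
  direction (0.9659, 0.2588); cell (6,2); t to first gridline: x 0.6419, y 1.0046 (then +1.0353 / +3.8637)
    (7,2) via x @ 0.6419
    (7,3) via y @ 1.0046
    (8,3) via x @ 1.6771
    (9,3) via x @ 2.7124  # hit
  → r_2 = 2.7124
beam 3: φ=45°, α=60°
  direction (0.5000, 0.8660); cell (6,2); t to first gridline: x 1.2400, y 0.3002 (then +2.0000 / +1.1547)
    (6,3) via y @ 0.3002
    (7,3) via x @ 1.2400
    (7,4) via y @ 1.4549
    (7,5) via y @ 2.6096
    (8,5) via x @ 3.2400
    (8,6) via y @ 3.7643  # hit
  → r_3 = 3.7643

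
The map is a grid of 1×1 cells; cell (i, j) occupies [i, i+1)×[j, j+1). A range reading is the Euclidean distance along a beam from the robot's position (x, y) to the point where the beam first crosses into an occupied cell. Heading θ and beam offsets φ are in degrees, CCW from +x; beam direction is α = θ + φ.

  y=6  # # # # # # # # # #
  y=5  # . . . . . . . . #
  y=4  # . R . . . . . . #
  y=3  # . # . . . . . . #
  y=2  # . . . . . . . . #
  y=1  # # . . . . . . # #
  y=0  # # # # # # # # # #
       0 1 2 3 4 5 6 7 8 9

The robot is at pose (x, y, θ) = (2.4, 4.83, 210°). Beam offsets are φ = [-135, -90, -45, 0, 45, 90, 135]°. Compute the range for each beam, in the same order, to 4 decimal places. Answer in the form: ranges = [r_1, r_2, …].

ranges = [1.2113, 1.3510, 1.4494, 1.6166, 0.8593, 0.9584, 6.8328]

beam 1: φ=-135°, α=75°
  direction (0.2588, 0.9659); cell (2,4); t to first gridline: x 2.3182, y 0.1760 (then +3.8637 / +1.0353)
    (2,5) via y @ 0.1760
    (2,6) via y @ 1.2113  # hit
  → r_1 = 1.2113
beam 2: φ=-90°, α=120°
  direction (-0.5000, 0.8660); cell (2,4); t to first gridline: x 0.8000, y 0.1963 (then +2.0000 / +1.1547)
    (2,5) via y @ 0.1963
    (1,5) via x @ 0.8000
    (1,6) via y @ 1.3510  # hit
  → r_2 = 1.3510
beam 3: φ=-45°, α=165°
  direction (-0.9659, 0.2588); cell (2,4); t to first gridline: x 0.4141, y 0.6568 (then +1.0353 / +3.8637)
    (1,4) via x @ 0.4141
    (1,5) via y @ 0.6568
    (0,5) via x @ 1.4494  # hit
  → r_3 = 1.4494
beam 4: φ=0°, α=210°
  direction (-0.8660, -0.5000); cell (2,4); t to first gridline: x 0.4619, y 1.6600 (then +1.1547 / +2.0000)
    (1,4) via x @ 0.4619
    (0,4) via x @ 1.6166  # hit
  → r_4 = 1.6166
beam 5: φ=45°, α=255°
  direction (-0.2588, -0.9659); cell (2,4); t to first gridline: x 1.5455, y 0.8593 (then +3.8637 / +1.0353)
    (2,3) via y @ 0.8593  # hit
  → r_5 = 0.8593
beam 6: φ=90°, α=300°
  direction (0.5000, -0.8660); cell (2,4); t to first gridline: x 1.2000, y 0.9584 (then +2.0000 / +1.1547)
    (2,3) via y @ 0.9584  # hit
  → r_6 = 0.9584
beam 7: φ=135°, α=345°
  direction (0.9659, -0.2588); cell (2,4); t to first gridline: x 0.6212, y 3.2069 (then +1.0353 / +3.8637)
    (3,4) via x @ 0.6212
    (4,4) via x @ 1.6564
    (5,4) via x @ 2.6917
    (5,3) via y @ 3.2069
    (6,3) via x @ 3.7270
    (7,3) via x @ 4.7623
    (8,3) via x @ 5.7975
    (9,3) via x @ 6.8328  # hit
  → r_7 = 6.8328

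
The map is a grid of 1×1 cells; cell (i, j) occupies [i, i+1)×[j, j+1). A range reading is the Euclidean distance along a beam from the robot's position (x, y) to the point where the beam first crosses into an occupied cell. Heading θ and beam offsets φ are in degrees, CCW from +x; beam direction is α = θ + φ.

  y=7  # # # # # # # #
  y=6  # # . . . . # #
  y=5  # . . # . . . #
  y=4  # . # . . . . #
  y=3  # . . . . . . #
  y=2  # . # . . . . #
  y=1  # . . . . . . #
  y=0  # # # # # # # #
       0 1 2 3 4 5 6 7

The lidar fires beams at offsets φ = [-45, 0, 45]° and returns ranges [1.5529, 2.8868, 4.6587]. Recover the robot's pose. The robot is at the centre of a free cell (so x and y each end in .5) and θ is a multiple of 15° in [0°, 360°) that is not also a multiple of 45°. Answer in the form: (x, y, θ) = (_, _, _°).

Enumerate (i+0.5, j+0.5, θ) over the 31 free cells and 16 admissible headings. For each, cast all 3 beams and compare to the given ranges.
  (3.5, 1.5, 165°): beam 1 = 1.0000 ≠ 1.5529 ✗
  (5.5, 3.5, 255°): beam 1 = 2.8868 ≠ 1.5529 ✗
  (4.5, 5.5, 150°): beam 2 = 0.5774 ≠ 2.8868 ✗
  (1.5, 2.5, 150°): beam 1 = 1.9319 ≠ 1.5529 ✗
  …
  (5.5, 5.5, 210°): r_1=1.5529, r_2=2.8868, r_3=4.6587 — all match ✓
Unique over the lattice → pose = (5.5, 5.5, 210°).

(x, y, θ) = (5.5, 5.5, 210°)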